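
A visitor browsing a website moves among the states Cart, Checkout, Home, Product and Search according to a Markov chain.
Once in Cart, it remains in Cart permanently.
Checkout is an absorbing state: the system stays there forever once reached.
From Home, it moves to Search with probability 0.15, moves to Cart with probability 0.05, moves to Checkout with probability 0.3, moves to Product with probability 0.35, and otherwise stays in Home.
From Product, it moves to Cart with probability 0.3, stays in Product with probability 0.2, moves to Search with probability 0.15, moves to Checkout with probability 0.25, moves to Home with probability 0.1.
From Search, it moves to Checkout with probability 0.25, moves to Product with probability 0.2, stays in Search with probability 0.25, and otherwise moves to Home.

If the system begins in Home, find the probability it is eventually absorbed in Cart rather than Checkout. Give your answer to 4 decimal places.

Let h(s) be the probability of absorption at Cart starting from transient state s. Then h(Cart) = 1 and h(Checkout) = 0. By first-step analysis:
h(Home) = 0.05·1 + 0.3·0 + 0.15·h(Home) + 0.35·h(Product) + 0.15·h(Search)
h(Product) = 0.3·1 + 0.25·0 + 0.1·h(Home) + 0.2·h(Product) + 0.15·h(Search)
h(Search) = 0.25·0 + 0.3·h(Home) + 0.2·h(Product) + 0.25·h(Search)
Solving: h(Home) = 0.2881, h(Product) = 0.4554, h(Search) = 0.2367.
Starting from Home, the probability is 0.2881.

0.2881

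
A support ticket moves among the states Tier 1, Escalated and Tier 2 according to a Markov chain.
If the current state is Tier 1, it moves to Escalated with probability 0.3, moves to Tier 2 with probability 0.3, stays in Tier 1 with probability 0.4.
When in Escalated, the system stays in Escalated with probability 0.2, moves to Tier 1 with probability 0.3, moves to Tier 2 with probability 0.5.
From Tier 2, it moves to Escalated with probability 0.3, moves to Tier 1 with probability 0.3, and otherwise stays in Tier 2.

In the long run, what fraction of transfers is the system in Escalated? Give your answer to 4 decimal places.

0.2727

Let the stationary distribution be π with π = πP and π_1 + π_2 + π_3 = 1.
π_1 = 0.4·π_1 + 0.3·π_2 + 0.3·π_3
π_2 = 0.3·π_1 + 0.2·π_2 + 0.3·π_3
Solving with the normalization constraint gives π = (0.3333, 0.2727, 0.3939).
So the stationary probability of Escalated is 0.2727.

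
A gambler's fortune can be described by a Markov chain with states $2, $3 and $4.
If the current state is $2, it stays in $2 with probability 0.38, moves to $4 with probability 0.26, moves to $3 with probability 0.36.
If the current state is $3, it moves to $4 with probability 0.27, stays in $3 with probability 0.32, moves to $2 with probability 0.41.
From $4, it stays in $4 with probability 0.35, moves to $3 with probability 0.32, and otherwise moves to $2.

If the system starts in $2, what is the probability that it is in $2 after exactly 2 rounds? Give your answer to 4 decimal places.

0.3778

Sum over the intermediate state after 1 round:
P = P($2→$2)·P($2→$2) + P($2→$3)·P($3→$2) + P($2→$4)·P($4→$2)
  = 0.38×0.38 + 0.36×0.41 + 0.26×0.33
  = 0.1444 + 0.1476 + 0.0858 = 0.3778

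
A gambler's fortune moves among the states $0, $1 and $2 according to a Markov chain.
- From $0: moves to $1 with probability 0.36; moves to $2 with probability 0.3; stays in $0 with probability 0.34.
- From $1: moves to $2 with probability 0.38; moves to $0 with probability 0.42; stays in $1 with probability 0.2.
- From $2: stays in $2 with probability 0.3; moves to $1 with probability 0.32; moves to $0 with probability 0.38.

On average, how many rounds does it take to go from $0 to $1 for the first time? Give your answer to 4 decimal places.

2.8736

Let t(s) be the expected number of rounds to first reach $1 from state s, with t($1) = 0. Conditioning on the first round:
t($0) = 1 + 0.34·t($0) + 0.3·t($2)
t($2) = 1 + 0.38·t($0) + 0.3·t($2)
Solving: t($0) = 2.8736, t($2) = 2.9885.
Expected rounds from $0 to $1: 2.8736.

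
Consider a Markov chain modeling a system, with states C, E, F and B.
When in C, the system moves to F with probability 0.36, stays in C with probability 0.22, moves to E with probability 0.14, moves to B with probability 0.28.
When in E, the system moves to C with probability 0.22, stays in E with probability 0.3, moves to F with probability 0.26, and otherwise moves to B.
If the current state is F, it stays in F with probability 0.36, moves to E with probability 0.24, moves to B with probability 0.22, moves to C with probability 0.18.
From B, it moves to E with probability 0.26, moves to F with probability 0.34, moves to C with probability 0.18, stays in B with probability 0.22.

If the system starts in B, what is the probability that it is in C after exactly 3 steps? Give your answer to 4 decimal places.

Propagate the distribution vector 3 steps from B.
After 0 steps: (0.0000, 0.0000, 0.0000, 1.0000)
After 1 step: (0.1800, 0.2600, 0.3400, 0.2200)
After 2 steps: (0.1976, 0.2420, 0.3296, 0.2308)
After 3 steps: (0.1976, 0.2394, 0.3312, 0.2319)
P(in C after 3 steps) = 0.1976

0.1976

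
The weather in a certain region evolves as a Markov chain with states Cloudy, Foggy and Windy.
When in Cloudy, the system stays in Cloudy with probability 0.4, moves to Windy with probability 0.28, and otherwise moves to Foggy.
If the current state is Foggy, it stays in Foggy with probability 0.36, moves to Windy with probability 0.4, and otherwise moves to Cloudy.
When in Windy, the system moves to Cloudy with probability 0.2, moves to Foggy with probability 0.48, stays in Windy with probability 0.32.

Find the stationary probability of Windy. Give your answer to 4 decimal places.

0.3404

Let the stationary distribution be π with π = πP and π_1 + π_2 + π_3 = 1.
π_1 = 0.4·π_1 + 0.24·π_2 + 0.2·π_3
π_2 = 0.32·π_1 + 0.36·π_2 + 0.48·π_3
Solving with the normalization constraint gives π = (0.2695, 0.3901, 0.3404).
So the stationary probability of Windy is 0.3404.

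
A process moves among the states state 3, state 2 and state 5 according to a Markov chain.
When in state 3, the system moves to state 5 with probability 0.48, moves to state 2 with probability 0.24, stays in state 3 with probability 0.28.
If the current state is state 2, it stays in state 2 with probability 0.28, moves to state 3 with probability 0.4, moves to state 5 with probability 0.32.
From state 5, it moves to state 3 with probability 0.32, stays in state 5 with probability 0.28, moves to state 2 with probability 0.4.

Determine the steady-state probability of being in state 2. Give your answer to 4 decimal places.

0.3098

Let the stationary distribution be π with π = πP and π_1 + π_2 + π_3 = 1.
π_1 = 0.28·π_1 + 0.4·π_2 + 0.32·π_3
π_2 = 0.24·π_1 + 0.28·π_2 + 0.4·π_3
Solving with the normalization constraint gives π = (0.3315, 0.3098, 0.3587).
So the stationary probability of state 2 is 0.3098.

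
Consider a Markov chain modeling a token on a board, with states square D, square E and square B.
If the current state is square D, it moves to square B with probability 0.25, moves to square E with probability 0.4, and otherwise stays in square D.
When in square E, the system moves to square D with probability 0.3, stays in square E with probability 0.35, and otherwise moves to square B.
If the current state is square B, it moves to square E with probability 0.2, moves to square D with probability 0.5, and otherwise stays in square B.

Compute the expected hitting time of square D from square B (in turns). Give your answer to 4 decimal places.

Let t(s) be the expected number of turns to first reach square D from state s, with t(square D) = 0. Conditioning on the first turn:
t(square E) = 1 + 0.35·t(square E) + 0.35·t(square B)
t(square B) = 1 + 0.2·t(square E) + 0.3·t(square B)
Solving: t(square E) = 2.7273, t(square B) = 2.2078.
Expected turns from square B to square D: 2.2078.

2.2078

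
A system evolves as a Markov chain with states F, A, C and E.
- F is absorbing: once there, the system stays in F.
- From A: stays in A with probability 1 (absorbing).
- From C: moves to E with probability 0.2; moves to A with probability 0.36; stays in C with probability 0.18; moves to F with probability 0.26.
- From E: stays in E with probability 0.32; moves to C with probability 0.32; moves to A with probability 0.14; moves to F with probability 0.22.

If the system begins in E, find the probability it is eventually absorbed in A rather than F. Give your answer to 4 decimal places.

0.4660

Let h(s) be the probability of absorption at A starting from transient state s. Then h(A) = 1 and h(F) = 0. By first-step analysis:
h(C) = 0.26·0 + 0.36·1 + 0.18·h(C) + 0.2·h(E)
h(E) = 0.22·0 + 0.14·1 + 0.32·h(C) + 0.32·h(E)
Solving: h(C) = 0.5527, h(E) = 0.4660.
Starting from E, the probability is 0.4660.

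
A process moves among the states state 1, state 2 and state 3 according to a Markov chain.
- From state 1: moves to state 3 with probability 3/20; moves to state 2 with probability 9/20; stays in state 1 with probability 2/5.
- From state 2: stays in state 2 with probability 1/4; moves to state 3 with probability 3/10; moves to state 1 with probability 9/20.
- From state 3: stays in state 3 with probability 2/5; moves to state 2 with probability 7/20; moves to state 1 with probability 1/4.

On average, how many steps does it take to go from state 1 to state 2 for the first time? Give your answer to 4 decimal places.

2.3256

Let t(s) be the expected number of steps to first reach state 2 from state s, with t(state 2) = 0. Conditioning on the first step:
t(state 1) = 1 + 0.4·t(state 1) + 0.15·t(state 3)
t(state 3) = 1 + 0.25·t(state 1) + 0.4·t(state 3)
Solving: t(state 1) = 2.3256, t(state 3) = 2.6357.
Expected steps from state 1 to state 2: 2.3256.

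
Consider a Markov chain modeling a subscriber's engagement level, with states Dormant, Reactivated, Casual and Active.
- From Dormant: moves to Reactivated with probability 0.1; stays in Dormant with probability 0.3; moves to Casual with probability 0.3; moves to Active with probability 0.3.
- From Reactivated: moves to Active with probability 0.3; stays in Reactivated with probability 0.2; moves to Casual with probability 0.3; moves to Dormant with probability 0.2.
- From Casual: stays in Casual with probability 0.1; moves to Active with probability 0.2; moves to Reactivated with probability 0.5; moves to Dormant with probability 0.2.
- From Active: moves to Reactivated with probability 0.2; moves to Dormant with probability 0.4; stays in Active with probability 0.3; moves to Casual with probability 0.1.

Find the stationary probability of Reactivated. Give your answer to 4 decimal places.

Let the stationary distribution be π with π = πP and π_1 + π_2 + π_3 + π_4 = 1.
π_1 = 0.3·π_1 + 0.2·π_2 + 0.2·π_3 + 0.4·π_4
π_2 = 0.1·π_1 + 0.2·π_2 + 0.5·π_3 + 0.2·π_4
π_3 = 0.3·π_1 + 0.3·π_2 + 0.1·π_3 + 0.1·π_4
Solving with the normalization constraint gives π = (0.2844, 0.2326, 0.2034, 0.2797).
So the stationary probability of Reactivated is 0.2326.

0.2326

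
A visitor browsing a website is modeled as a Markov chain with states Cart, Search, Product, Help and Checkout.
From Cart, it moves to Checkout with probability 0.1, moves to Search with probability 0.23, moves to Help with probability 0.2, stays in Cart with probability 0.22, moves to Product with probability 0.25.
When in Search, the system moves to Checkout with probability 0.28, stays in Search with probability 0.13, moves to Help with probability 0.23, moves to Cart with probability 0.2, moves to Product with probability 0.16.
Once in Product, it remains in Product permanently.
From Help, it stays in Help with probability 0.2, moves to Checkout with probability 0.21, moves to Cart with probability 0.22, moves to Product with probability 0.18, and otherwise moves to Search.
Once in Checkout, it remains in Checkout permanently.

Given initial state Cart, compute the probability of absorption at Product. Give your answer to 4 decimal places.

Let h(s) be the probability of absorption at Product starting from transient state s. Then h(Product) = 1 and h(Checkout) = 0. By first-step analysis:
h(Cart) = 0.22·h(Cart) + 0.23·h(Search) + 0.25·1 + 0.2·h(Help) + 0.1·0
h(Search) = 0.2·h(Cart) + 0.13·h(Search) + 0.16·1 + 0.23·h(Help) + 0.28·0
h(Help) = 0.22·h(Cart) + 0.19·h(Search) + 0.18·1 + 0.2·h(Help) + 0.21·0
Solving: h(Cart) = 0.5777, h(Search) = 0.4462, h(Help) = 0.4898.
Starting from Cart, the probability is 0.5777.

0.5777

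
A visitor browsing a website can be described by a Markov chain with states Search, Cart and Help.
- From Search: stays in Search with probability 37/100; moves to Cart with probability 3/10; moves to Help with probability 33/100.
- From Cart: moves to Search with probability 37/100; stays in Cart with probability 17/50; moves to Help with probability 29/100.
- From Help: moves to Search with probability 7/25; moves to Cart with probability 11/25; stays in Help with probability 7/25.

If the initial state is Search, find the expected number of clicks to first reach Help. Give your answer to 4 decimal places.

Let t(s) be the expected number of clicks to first reach Help from state s, with t(Help) = 0. Conditioning on the first click:
t(Search) = 1 + 0.37·t(Search) + 0.3·t(Cart)
t(Cart) = 1 + 0.37·t(Search) + 0.34·t(Cart)
Solving: t(Search) = 3.1496, t(Cart) = 3.2808.
Expected clicks from Search to Help: 3.1496.

3.1496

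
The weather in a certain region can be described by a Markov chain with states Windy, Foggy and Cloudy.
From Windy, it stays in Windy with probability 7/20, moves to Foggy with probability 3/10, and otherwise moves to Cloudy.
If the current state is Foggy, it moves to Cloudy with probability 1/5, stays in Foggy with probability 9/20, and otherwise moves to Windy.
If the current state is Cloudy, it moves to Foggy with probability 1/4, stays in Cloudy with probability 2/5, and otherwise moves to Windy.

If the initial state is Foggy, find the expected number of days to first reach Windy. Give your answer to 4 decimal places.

Let t(s) be the expected number of days to first reach Windy from state s, with t(Windy) = 0. Conditioning on the first day:
t(Foggy) = 1 + 0.45·t(Foggy) + 0.2·t(Cloudy)
t(Cloudy) = 1 + 0.25·t(Foggy) + 0.4·t(Cloudy)
Solving: t(Foggy) = 2.8571, t(Cloudy) = 2.8571.
Expected days from Foggy to Windy: 2.8571.

2.8571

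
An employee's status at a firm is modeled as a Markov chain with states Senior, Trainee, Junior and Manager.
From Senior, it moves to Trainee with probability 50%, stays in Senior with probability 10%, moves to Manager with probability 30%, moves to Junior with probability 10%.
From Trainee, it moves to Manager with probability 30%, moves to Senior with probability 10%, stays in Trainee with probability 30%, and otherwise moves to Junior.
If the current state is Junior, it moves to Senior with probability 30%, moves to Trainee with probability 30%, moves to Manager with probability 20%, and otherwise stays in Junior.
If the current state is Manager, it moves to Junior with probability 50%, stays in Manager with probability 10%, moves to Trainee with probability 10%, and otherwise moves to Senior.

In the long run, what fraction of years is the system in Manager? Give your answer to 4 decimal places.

0.2269

Let the stationary distribution be π with π = πP and π_1 + π_2 + π_3 + π_4 = 1.
π_1 = 0.1·π_1 + 0.1·π_2 + 0.3·π_3 + 0.3·π_4
π_2 = 0.5·π_1 + 0.3·π_2 + 0.3·π_3 + 0.1·π_4
π_3 = 0.1·π_1 + 0.3·π_2 + 0.2·π_3 + 0.5·π_4
Solving with the normalization constraint gives π = (0.2009, 0.2948, 0.2775, 0.2269).
So the stationary probability of Manager is 0.2269.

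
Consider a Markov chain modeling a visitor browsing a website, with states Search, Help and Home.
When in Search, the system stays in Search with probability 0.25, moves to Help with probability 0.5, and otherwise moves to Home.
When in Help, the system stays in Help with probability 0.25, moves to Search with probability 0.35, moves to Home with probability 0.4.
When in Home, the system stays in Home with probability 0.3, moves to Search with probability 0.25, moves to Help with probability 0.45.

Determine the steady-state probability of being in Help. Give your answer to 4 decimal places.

0.3870

Let the stationary distribution be π with π = πP and π_1 + π_2 + π_3 = 1.
π_1 = 0.25·π_1 + 0.35·π_2 + 0.25·π_3
π_2 = 0.5·π_1 + 0.25·π_2 + 0.45·π_3
Solving with the normalization constraint gives π = (0.2887, 0.3870, 0.3243).
So the stationary probability of Help is 0.3870.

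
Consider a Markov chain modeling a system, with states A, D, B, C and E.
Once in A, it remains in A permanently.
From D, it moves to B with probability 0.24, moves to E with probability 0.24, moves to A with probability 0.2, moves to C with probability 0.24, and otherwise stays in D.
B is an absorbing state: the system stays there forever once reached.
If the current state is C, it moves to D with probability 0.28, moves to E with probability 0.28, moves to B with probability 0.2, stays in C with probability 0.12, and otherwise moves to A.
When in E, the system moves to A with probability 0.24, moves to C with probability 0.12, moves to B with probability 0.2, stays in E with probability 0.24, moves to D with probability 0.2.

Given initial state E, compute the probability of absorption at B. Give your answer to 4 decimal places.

0.4908

Let h(s) be the probability of absorption at B starting from transient state s. Then h(B) = 1 and h(A) = 0. By first-step analysis:
h(D) = 0.2·0 + 0.08·h(D) + 0.24·1 + 0.24·h(C) + 0.24·h(E)
h(C) = 0.12·0 + 0.28·h(D) + 0.2·1 + 0.12·h(C) + 0.28·h(E)
h(E) = 0.24·0 + 0.2·h(D) + 0.2·1 + 0.12·h(C) + 0.24·h(E)
Solving: h(D) = 0.5332, h(C) = 0.5531, h(E) = 0.4908.
Starting from E, the probability is 0.4908.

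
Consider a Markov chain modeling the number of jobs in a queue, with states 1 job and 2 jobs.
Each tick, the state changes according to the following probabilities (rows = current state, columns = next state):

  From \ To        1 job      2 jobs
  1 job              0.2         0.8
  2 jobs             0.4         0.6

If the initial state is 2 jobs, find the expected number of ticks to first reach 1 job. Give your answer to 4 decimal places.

Let t(s) be the expected number of ticks to first reach 1 job from state s, with t(1 job) = 0. Conditioning on the first tick:
t(2 jobs) = 1 + 0.6·t(2 jobs)
Solving: t(2 jobs) = 2.5000.
Expected ticks from 2 jobs to 1 job: 2.5000.

2.5000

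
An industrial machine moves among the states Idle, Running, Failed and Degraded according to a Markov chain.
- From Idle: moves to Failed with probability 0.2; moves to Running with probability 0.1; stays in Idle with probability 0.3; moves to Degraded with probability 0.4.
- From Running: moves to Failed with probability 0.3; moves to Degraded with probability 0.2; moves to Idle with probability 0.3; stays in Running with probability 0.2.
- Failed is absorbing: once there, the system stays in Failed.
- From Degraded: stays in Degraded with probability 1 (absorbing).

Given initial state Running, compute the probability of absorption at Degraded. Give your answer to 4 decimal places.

Let h(s) be the probability of absorption at Degraded starting from transient state s. Then h(Degraded) = 1 and h(Failed) = 0. By first-step analysis:
h(Idle) = 0.3·h(Idle) + 0.1·h(Running) + 0.2·0 + 0.4·1
h(Running) = 0.3·h(Idle) + 0.2·h(Running) + 0.3·0 + 0.2·1
Solving: h(Idle) = 0.6415, h(Running) = 0.4906.
Starting from Running, the probability is 0.4906.

0.4906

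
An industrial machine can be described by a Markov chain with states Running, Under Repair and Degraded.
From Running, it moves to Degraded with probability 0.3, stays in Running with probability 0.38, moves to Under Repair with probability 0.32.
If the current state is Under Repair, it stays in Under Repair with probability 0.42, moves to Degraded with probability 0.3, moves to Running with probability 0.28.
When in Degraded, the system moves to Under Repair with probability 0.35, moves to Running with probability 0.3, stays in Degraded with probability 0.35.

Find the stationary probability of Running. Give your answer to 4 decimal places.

0.3181

Let the stationary distribution be π with π = πP and π_1 + π_2 + π_3 = 1.
π_1 = 0.38·π_1 + 0.28·π_2 + 0.3·π_3
π_2 = 0.32·π_1 + 0.42·π_2 + 0.35·π_3
Solving with the normalization constraint gives π = (0.3181, 0.3661, 0.3158).
So the stationary probability of Running is 0.3181.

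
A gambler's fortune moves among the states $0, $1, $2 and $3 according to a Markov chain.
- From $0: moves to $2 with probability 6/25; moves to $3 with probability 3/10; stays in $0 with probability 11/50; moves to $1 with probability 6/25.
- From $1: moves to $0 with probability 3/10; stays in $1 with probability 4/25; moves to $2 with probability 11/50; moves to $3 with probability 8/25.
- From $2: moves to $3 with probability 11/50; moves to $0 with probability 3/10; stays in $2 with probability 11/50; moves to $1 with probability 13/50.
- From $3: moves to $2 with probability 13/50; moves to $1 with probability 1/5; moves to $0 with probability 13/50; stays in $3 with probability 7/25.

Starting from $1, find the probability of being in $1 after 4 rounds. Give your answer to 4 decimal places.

Propagate the distribution vector 4 rounds from $1.
After 0 rounds: (0.0000, 1.0000, 0.0000, 0.0000)
After 1 round: (0.3000, 0.1600, 0.2200, 0.3200)
After 2 rounds: (0.2632, 0.2188, 0.2388, 0.2792)
After 3 rounds: (0.2678, 0.2161, 0.2364, 0.2797)
After 4 rounds: (0.2674, 0.2163, 0.2365, 0.2798)
P(in $1 after 4 rounds) = 0.2163

0.2163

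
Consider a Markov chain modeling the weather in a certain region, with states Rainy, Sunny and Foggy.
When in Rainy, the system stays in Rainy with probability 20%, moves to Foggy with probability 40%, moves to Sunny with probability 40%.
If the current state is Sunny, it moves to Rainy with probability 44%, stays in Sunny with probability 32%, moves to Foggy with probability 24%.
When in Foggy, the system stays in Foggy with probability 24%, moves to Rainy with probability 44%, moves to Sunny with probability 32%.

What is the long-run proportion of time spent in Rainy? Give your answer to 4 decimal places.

Let the stationary distribution be π with π = πP and π_1 + π_2 + π_3 = 1.
π_1 = 0.2·π_1 + 0.44·π_2 + 0.44·π_3
π_2 = 0.4·π_1 + 0.32·π_2 + 0.32·π_3
Solving with the normalization constraint gives π = (0.3548, 0.3484, 0.2968).
So the stationary probability of Rainy is 0.3548.

0.3548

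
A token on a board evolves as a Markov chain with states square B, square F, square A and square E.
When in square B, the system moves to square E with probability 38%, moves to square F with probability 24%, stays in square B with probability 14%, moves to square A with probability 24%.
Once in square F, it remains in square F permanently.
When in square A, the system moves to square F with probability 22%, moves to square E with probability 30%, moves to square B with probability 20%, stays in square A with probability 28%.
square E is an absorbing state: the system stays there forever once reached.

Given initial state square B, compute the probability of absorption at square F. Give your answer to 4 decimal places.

0.3950

Let h(s) be the probability of absorption at square F starting from transient state s. Then h(square F) = 1 and h(square E) = 0. By first-step analysis:
h(square B) = 0.14·h(square B) + 0.24·1 + 0.24·h(square A) + 0.38·0
h(square A) = 0.2·h(square B) + 0.22·1 + 0.28·h(square A) + 0.3·0
Solving: h(square B) = 0.3950, h(square A) = 0.4153.
Starting from square B, the probability is 0.3950.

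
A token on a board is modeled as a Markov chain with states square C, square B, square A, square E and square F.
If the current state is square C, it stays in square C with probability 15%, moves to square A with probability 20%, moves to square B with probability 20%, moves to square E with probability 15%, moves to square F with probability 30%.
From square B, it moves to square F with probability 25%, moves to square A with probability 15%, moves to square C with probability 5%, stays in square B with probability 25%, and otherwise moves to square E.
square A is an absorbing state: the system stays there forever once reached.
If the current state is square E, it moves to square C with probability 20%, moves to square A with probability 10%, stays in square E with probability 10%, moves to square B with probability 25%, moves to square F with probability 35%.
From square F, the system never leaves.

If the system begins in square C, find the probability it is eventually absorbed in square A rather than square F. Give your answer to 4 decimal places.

0.3656

Let h(s) be the probability of absorption at square A starting from transient state s. Then h(square A) = 1 and h(square F) = 0. By first-step analysis:
h(square C) = 0.15·h(square C) + 0.2·h(square B) + 0.2·1 + 0.15·h(square E) + 0.3·0
h(square B) = 0.05·h(square C) + 0.25·h(square B) + 0.15·1 + 0.3·h(square E) + 0.25·0
h(square E) = 0.2·h(square C) + 0.25·h(square B) + 0.1·1 + 0.1·h(square E) + 0.35·0
Solving: h(square C) = 0.3656, h(square B) = 0.3390, h(square E) = 0.2865.
Starting from square C, the probability is 0.3656.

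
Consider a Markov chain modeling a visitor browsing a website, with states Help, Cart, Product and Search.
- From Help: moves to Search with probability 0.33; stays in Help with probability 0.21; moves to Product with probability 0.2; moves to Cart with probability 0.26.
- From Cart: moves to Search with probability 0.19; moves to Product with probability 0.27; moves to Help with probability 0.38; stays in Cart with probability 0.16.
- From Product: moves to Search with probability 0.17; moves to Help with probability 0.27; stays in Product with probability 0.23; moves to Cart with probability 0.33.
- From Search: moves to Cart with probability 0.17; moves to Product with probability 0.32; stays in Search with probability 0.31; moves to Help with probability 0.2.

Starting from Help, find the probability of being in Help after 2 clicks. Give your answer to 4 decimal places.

0.2629

Propagate the distribution vector 2 clicks from Help.
After 0 clicks: (1.0000, 0.0000, 0.0000, 0.0000)
After 1 click: (0.2100, 0.2600, 0.2000, 0.3300)
After 2 clicks: (0.2629, 0.2183, 0.2638, 0.2550)
P(in Help after 2 clicks) = 0.2629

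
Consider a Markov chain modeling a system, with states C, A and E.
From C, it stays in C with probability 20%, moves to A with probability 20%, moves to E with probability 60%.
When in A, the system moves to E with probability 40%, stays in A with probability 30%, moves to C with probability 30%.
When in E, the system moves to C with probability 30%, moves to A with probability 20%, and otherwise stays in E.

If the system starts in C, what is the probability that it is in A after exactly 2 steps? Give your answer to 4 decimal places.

Sum over the intermediate state after 1 step:
P = P(C→C)·P(C→A) + P(C→A)·P(A→A) + P(C→E)·P(E→A)
  = 0.2×0.2 + 0.2×0.3 + 0.6×0.2
  = 0.0400 + 0.0600 + 0.1200 = 0.2200

0.2200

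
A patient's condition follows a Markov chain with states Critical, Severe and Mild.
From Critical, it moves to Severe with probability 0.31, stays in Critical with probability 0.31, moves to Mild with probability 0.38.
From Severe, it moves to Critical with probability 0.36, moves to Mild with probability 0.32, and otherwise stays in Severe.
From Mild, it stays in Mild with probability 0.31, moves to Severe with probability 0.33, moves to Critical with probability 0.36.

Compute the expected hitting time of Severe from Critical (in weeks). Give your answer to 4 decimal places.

Let t(s) be the expected number of weeks to first reach Severe from state s, with t(Severe) = 0. Conditioning on the first week:
t(Critical) = 1 + 0.31·t(Critical) + 0.38·t(Mild)
t(Mild) = 1 + 0.36·t(Critical) + 0.31·t(Mild)
Solving: t(Critical) = 3.1536, t(Mild) = 3.0946.
Expected weeks from Critical to Severe: 3.1536.

3.1536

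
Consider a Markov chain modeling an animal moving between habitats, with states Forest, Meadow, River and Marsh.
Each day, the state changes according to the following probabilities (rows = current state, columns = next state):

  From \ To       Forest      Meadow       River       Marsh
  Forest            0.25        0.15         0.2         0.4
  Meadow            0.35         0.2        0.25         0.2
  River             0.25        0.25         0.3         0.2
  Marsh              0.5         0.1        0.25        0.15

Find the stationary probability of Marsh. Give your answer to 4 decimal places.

0.2534

Let the stationary distribution be π with π = πP and π_1 + π_2 + π_3 + π_4 = 1.
π_1 = 0.25·π_1 + 0.35·π_2 + 0.25·π_3 + 0.5·π_4
π_2 = 0.15·π_1 + 0.2·π_2 + 0.25·π_3 + 0.1·π_4
π_3 = 0.2·π_1 + 0.25·π_2 + 0.3·π_3 + 0.25·π_4
Solving with the normalization constraint gives π = (0.3304, 0.1704, 0.2458, 0.2534).
So the stationary probability of Marsh is 0.2534.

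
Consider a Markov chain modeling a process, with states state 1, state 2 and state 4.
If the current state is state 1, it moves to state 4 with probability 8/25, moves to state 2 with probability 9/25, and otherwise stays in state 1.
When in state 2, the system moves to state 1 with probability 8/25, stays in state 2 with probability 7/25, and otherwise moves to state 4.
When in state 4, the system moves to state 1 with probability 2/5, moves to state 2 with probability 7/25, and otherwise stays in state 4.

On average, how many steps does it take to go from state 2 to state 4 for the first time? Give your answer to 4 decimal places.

2.6709

Let t(s) be the expected number of steps to first reach state 4 from state s, with t(state 4) = 0. Conditioning on the first step:
t(state 1) = 1 + 0.32·t(state 1) + 0.36·t(state 2)
t(state 2) = 1 + 0.32·t(state 1) + 0.28·t(state 2)
Solving: t(state 1) = 2.8846, t(state 2) = 2.6709.
Expected steps from state 2 to state 4: 2.6709.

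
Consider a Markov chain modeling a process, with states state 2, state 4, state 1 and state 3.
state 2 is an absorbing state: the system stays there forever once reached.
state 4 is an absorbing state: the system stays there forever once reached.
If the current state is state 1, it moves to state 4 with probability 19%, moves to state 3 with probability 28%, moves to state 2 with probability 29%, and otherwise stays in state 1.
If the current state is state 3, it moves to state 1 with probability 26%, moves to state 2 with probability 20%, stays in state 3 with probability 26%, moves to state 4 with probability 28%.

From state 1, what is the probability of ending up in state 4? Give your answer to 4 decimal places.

Let h(s) be the probability of absorption at state 4 starting from transient state s. Then h(state 4) = 1 and h(state 2) = 0. By first-step analysis:
h(state 1) = 0.29·0 + 0.19·1 + 0.24·h(state 1) + 0.28·h(state 3)
h(state 3) = 0.2·0 + 0.28·1 + 0.26·h(state 1) + 0.26·h(state 3)
Solving: h(state 1) = 0.4473, h(state 3) = 0.5355.
Starting from state 1, the probability is 0.4473.

0.4473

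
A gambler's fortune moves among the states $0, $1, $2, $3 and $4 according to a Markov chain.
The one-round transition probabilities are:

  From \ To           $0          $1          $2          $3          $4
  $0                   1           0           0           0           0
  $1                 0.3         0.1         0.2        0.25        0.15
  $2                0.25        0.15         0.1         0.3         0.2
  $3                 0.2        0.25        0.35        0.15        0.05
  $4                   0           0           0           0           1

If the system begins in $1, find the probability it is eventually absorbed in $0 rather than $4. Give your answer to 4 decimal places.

Let h(s) be the probability of absorption at $0 starting from transient state s. Then h($0) = 1 and h($4) = 0. By first-step analysis:
h($1) = 0.3·1 + 0.1·h($1) + 0.2·h($2) + 0.25·h($3) + 0.15·0
h($2) = 0.25·1 + 0.15·h($1) + 0.1·h($2) + 0.3·h($3) + 0.2·0
h($3) = 0.2·1 + 0.25·h($1) + 0.35·h($2) + 0.15·h($3) + 0.05·0
Solving: h($1) = 0.6597, h($2) = 0.6153, h($3) = 0.6827.
Starting from $1, the probability is 0.6597.

0.6597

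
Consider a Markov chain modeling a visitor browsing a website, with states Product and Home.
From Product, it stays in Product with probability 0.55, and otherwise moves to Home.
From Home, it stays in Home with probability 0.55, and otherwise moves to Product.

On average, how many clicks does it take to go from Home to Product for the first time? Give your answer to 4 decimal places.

Let t(s) be the expected number of clicks to first reach Product from state s, with t(Product) = 0. Conditioning on the first click:
t(Home) = 1 + 0.55·t(Home)
Solving: t(Home) = 2.2222.
Expected clicks from Home to Product: 2.2222.

2.2222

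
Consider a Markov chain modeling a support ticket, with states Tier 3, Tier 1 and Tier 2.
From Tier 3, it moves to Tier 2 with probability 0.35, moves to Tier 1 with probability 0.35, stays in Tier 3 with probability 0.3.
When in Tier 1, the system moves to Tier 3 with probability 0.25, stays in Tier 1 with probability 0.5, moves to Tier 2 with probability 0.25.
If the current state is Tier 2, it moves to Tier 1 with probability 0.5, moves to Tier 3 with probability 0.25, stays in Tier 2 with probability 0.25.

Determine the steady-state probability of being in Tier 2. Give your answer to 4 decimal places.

0.2763

Let the stationary distribution be π with π = πP and π_1 + π_2 + π_3 = 1.
π_1 = 0.3·π_1 + 0.25·π_2 + 0.25·π_3
π_2 = 0.35·π_1 + 0.5·π_2 + 0.5·π_3
Solving with the normalization constraint gives π = (0.2632, 0.4605, 0.2763).
So the stationary probability of Tier 2 is 0.2763.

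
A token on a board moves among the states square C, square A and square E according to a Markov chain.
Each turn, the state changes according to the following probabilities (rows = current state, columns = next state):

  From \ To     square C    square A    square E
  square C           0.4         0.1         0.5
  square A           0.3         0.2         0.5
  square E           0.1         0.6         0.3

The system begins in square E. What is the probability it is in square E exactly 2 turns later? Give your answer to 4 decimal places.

Sum over the intermediate state after 1 turn:
P = P(square E→square C)·P(square C→square E) + P(square E→square A)·P(square A→square E) + P(square E→square E)·P(square E→square E)
  = 0.1×0.5 + 0.6×0.5 + 0.3×0.3
  = 0.0500 + 0.3000 + 0.0900 = 0.4400

0.4400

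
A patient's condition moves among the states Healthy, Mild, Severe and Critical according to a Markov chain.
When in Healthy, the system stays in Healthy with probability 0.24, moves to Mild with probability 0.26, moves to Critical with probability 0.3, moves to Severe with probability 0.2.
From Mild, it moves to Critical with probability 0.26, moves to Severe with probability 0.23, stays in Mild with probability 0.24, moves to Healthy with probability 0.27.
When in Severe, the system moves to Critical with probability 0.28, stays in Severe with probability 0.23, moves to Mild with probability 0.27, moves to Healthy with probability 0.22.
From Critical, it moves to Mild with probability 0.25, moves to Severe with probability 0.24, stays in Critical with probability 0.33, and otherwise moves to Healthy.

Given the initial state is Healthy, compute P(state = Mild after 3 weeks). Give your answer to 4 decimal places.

0.2542

Propagate the distribution vector 3 weeks from Healthy.
After 0 weeks: (1.0000, 0.0000, 0.0000, 0.0000)
After 1 week: (0.2400, 0.2600, 0.2000, 0.3000)
After 2 weeks: (0.2258, 0.2538, 0.2258, 0.2946)
After 3 weeks: (0.2254, 0.2542, 0.2262, 0.2942)
P(in Mild after 3 weeks) = 0.2542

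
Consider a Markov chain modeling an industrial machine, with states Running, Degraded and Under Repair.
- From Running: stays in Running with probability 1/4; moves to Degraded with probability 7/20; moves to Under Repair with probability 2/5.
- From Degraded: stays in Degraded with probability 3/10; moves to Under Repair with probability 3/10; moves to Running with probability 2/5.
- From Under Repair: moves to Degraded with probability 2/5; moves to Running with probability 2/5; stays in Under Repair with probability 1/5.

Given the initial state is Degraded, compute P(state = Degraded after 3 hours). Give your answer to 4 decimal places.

Propagate the distribution vector 3 hours from Degraded.
After 0 hours: (0.0000, 1.0000, 0.0000)
After 1 hour: (0.4000, 0.3000, 0.3000)
After 2 hours: (0.3400, 0.3500, 0.3100)
After 3 hours: (0.3490, 0.3480, 0.3030)
P(in Degraded after 3 hours) = 0.3480

0.3480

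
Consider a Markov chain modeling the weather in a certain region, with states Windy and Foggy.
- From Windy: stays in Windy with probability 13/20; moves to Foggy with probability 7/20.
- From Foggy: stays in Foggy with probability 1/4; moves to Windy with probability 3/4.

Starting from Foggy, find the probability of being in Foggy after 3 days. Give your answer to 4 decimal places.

0.3175

Propagate the distribution vector 3 days from Foggy.
After 0 days: (0.0000, 1.0000)
After 1 day: (0.7500, 0.2500)
After 2 days: (0.6750, 0.3250)
After 3 days: (0.6825, 0.3175)
P(in Foggy after 3 days) = 0.3175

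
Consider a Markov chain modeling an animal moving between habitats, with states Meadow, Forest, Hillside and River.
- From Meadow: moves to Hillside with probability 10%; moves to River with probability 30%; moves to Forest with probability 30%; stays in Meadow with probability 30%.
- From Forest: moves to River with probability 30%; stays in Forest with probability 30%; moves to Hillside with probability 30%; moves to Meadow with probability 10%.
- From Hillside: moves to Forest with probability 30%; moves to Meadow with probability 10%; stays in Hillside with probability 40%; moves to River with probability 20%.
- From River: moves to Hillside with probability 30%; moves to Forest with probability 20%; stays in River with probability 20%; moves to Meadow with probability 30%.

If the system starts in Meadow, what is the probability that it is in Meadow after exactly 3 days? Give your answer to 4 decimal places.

Propagate the distribution vector 3 days from Meadow.
After 0 days: (1.0000, 0.0000, 0.0000, 0.0000)
After 1 day: (0.3000, 0.3000, 0.1000, 0.3000)
After 2 days: (0.2200, 0.2700, 0.2500, 0.2600)
After 3 days: (0.1960, 0.2740, 0.2810, 0.2490)
P(in Meadow after 3 days) = 0.1960

0.1960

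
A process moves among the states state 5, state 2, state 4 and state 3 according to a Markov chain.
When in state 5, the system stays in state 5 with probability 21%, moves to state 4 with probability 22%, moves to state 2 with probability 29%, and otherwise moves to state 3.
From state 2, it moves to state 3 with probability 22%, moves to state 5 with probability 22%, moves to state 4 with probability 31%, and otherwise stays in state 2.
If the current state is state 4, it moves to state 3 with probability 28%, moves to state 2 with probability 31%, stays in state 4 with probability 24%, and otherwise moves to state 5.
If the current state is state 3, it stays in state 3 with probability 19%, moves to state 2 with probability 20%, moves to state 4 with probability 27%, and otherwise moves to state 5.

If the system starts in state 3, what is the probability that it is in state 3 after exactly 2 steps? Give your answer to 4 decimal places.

0.2509

Propagate the distribution vector 2 steps from state 3.
After 0 steps: (0.0000, 0.0000, 0.0000, 1.0000)
After 1 step: (0.3400, 0.2000, 0.2700, 0.1900)
After 2 steps: (0.2259, 0.2703, 0.2529, 0.2509)
P(in state 3 after 2 steps) = 0.2509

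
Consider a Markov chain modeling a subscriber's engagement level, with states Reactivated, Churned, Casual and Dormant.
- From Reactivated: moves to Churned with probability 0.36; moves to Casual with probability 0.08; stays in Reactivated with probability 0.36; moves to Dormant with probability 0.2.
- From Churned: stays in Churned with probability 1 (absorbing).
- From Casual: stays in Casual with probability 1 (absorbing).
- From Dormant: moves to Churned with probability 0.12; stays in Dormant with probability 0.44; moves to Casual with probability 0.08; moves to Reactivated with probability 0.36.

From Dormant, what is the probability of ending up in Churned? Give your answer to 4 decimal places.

Let h(s) be the probability of absorption at Churned starting from transient state s. Then h(Churned) = 1 and h(Casual) = 0. By first-step analysis:
h(Reactivated) = 0.36·h(Reactivated) + 0.36·1 + 0.08·0 + 0.2·h(Dormant)
h(Dormant) = 0.36·h(Reactivated) + 0.12·1 + 0.08·0 + 0.44·h(Dormant)
Solving: h(Reactivated) = 0.7877, h(Dormant) = 0.7207.
Starting from Dormant, the probability is 0.7207.

0.7207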